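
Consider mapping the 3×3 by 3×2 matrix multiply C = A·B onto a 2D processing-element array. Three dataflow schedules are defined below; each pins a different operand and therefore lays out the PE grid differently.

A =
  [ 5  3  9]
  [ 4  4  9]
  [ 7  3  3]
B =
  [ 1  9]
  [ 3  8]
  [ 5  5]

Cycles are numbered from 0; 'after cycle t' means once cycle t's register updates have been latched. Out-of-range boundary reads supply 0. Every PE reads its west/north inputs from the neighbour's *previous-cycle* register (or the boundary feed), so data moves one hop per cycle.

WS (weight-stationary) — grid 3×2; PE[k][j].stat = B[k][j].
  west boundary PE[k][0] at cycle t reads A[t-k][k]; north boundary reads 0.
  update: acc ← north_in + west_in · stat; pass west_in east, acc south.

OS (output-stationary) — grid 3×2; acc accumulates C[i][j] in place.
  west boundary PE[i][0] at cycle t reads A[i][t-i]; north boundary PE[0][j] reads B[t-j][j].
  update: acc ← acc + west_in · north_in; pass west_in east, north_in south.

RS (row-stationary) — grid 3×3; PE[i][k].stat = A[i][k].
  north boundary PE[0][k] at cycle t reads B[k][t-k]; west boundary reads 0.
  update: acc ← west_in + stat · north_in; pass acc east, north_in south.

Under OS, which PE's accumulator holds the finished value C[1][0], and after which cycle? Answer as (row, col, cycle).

(row, col, cycle) = (1, 0, 3)

OS — PE[1][0] is where C[1][0] collects:
  0: (1,0).acc=0  regs=<0,0>
  1: (1,0).acc=4  regs=<4,1>
  2: (1,0).acc=16  regs=<4,3>
  3: (1,0).acc=61  regs=<9,5>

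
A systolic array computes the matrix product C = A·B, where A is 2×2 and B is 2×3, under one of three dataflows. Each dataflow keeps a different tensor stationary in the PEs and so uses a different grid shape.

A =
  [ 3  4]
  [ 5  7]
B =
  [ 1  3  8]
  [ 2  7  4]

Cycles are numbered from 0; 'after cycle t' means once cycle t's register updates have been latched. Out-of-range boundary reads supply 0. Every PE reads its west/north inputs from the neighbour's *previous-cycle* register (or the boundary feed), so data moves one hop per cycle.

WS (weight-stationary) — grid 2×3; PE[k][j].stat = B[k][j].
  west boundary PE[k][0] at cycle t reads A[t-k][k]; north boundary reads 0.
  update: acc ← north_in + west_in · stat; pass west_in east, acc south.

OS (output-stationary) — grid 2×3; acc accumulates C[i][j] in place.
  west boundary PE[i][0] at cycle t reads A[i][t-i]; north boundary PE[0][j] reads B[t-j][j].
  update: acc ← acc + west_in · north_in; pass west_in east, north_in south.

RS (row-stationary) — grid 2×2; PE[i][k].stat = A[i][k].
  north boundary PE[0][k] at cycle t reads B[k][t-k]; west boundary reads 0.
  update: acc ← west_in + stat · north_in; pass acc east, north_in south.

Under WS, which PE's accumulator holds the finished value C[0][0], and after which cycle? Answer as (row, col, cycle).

Under WS, C[0][0] lands at PE[1][0]:
  [0] (1,0) acc=0 (h:0 v:0)
  [1] (1,0) acc=11 (h:4 v:11)

(row, col, cycle) = (1, 0, 1)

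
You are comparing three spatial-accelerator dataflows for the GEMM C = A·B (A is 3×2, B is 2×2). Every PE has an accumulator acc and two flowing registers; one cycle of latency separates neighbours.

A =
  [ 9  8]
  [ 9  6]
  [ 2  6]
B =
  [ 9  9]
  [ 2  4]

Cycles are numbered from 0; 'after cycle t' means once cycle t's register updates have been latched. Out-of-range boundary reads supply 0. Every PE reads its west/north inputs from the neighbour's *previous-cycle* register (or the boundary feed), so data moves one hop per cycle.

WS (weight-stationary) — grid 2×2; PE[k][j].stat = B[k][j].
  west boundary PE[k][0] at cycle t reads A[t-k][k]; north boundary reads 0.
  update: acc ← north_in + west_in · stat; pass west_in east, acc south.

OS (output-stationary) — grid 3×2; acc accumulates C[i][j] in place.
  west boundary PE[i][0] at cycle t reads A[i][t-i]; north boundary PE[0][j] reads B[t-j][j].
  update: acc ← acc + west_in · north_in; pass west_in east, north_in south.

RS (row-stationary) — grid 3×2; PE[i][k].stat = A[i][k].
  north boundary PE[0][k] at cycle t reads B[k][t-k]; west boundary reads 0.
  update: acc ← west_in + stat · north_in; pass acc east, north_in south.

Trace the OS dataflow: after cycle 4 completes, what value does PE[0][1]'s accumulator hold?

PE[0][1].acc = 113

OS (3×2). Following PE[0][1] plus its west/north inputs:
  @0  [0,0]  acc 81  |  →9  ↓9
  @0  [0,1]  acc 0  |  →0  ↓0
  @1  [0,0]  acc 97  |  →8  ↓2
  @1  [0,1]  acc 81  |  →9  ↓9
  @2  [0,0]  acc 97  |  →0  ↓0
  @2  [0,1]  acc 113  |  →8  ↓4
  @3  [0,0]  acc 97  |  →0  ↓0
  @3  [0,1]  acc 113  |  →0  ↓0
  @4  [0,0]  acc 97  |  →0  ↓0
  @4  [0,1]  acc 113  |  →0  ↓0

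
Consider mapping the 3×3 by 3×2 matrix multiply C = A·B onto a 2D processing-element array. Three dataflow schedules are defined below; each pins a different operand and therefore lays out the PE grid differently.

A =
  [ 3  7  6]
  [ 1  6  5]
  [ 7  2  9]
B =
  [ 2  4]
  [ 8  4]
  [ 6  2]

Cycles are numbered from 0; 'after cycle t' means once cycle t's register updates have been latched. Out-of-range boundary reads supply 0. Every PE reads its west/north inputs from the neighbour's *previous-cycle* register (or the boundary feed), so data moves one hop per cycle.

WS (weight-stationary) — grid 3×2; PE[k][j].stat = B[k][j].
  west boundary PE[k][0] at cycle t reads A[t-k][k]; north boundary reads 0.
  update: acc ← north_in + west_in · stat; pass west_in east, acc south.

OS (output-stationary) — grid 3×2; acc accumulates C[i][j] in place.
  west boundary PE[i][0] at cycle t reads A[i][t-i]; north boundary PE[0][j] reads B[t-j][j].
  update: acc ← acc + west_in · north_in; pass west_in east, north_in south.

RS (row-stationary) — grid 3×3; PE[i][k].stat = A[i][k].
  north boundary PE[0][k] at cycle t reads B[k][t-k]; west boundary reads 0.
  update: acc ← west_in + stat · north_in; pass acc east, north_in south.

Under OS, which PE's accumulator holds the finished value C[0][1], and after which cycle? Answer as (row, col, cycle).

(row, col, cycle) = (0, 1, 3)

OS: C[0][1] accumulates in PE[0][1]:
  @0  [0,1]  acc 0  |  →0  ↓0
  @1  [0,1]  acc 12  |  →3  ↓4
  @2  [0,1]  acc 40  |  →7  ↓4
  @3  [0,1]  acc 52  |  →6  ↓2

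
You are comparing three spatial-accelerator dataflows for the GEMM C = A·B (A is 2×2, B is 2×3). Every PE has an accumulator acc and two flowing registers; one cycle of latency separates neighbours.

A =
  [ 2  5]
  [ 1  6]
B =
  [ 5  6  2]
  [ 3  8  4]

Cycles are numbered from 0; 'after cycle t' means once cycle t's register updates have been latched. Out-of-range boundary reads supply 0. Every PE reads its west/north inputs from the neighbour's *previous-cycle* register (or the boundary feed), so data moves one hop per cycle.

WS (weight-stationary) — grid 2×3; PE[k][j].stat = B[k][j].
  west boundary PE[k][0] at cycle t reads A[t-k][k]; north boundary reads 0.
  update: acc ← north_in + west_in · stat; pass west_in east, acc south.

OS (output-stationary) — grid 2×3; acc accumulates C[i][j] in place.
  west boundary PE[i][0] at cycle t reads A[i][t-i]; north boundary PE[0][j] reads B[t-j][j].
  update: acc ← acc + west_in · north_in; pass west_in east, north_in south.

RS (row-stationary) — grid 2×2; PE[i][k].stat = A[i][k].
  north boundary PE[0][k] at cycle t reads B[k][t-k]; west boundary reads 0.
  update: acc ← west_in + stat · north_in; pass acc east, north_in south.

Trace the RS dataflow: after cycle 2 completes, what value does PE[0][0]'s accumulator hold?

PE[0][0].acc = 4

RS on a 2×2 grid — tracing PE[0][0] and its feeders:
  cycle 0: PE[0][0] → acc 10, east 10, south 5
  cycle 1: PE[0][0] → acc 12, east 12, south 6
  cycle 2: PE[0][0] → acc 4, east 4, south 2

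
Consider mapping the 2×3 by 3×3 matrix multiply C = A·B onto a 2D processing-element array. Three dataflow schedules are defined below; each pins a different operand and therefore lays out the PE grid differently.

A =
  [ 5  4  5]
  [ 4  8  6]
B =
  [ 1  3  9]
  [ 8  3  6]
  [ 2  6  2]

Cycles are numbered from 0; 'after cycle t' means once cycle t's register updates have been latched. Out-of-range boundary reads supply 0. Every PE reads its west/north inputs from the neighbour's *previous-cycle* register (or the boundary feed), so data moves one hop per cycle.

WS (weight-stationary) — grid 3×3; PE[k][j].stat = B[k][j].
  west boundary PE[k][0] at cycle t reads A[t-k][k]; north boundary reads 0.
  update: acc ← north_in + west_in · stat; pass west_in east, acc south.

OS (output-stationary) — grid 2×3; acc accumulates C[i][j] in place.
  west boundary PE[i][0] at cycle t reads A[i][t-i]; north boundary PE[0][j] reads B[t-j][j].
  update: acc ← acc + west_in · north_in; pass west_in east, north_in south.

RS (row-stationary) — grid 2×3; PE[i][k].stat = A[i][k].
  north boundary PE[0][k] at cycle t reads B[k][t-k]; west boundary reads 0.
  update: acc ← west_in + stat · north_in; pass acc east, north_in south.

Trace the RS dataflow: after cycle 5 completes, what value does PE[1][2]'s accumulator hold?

Tracing RS — 2×3 array, target PE[1][2]:
  @0  [0,2]  acc 0  |  →0  ↓0
  @0  [1,1]  acc 0  |  →0  ↓0
  @0  [1,2]  acc 0  |  →0  ↓0
  @1  [0,2]  acc 0  |  →0  ↓0
  @1  [1,1]  acc 0  |  →0  ↓0
  @1  [1,2]  acc 0  |  →0  ↓0
  @2  [0,2]  acc 47  |  →47  ↓2
  @2  [1,1]  acc 68  |  →68  ↓8
  @2  [1,2]  acc 0  |  →0  ↓0
  @3  [0,2]  acc 57  |  →57  ↓6
  @3  [1,1]  acc 36  |  →36  ↓3
  @3  [1,2]  acc 80  |  →80  ↓2
  @4  [0,2]  acc 79  |  →79  ↓2
  @4  [1,1]  acc 84  |  →84  ↓6
  @4  [1,2]  acc 72  |  →72  ↓6
  @5  [0,2]  acc 0  |  →0  ↓0
  @5  [1,1]  acc 0  |  →0  ↓0
  @5  [1,2]  acc 96  |  →96  ↓2

PE[1][2].acc = 96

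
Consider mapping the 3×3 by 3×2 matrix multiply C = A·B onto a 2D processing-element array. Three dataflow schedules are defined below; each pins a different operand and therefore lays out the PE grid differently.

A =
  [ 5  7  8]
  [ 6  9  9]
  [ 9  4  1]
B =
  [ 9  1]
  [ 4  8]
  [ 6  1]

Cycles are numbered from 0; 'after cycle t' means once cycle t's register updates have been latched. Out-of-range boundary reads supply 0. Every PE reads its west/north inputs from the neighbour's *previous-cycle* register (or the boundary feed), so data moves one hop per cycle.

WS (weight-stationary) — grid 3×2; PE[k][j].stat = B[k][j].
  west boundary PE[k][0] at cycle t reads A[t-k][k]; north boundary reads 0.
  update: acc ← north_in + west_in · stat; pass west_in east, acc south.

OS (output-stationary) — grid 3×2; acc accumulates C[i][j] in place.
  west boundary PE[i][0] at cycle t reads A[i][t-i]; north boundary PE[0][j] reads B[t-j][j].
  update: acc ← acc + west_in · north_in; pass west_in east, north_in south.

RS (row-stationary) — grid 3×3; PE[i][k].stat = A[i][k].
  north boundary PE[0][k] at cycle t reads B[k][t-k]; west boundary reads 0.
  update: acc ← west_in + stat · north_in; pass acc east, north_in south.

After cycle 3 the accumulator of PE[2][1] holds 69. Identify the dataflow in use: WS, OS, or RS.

WS [3×2] PE[2][1] across cycles:
  [0] (2,1) acc=0 (h:0 v:0)
  [1] (2,1) acc=0 (h:0 v:0)
  [2] (2,1) acc=0 (h:0 v:0)
  [3] (2,1) acc=69 (h:8 v:69)
OS [3×2] PE[2][1] across cycles:
  [0] (2,1) acc=0 (h:0 v:0)
  [1] (2,1) acc=0 (h:0 v:0)
  [2] (2,1) acc=0 (h:0 v:0)
  [3] (2,1) acc=9 (h:9 v:1)
RS [3×3] PE[2][1] across cycles:
  [0] (2,1) acc=0 (h:0 v:0)
  [1] (2,1) acc=0 (h:0 v:0)
  [2] (2,1) acc=0 (h:0 v:0)
  [3] (2,1) acc=97 (h:97 v:4)

dataflow = WS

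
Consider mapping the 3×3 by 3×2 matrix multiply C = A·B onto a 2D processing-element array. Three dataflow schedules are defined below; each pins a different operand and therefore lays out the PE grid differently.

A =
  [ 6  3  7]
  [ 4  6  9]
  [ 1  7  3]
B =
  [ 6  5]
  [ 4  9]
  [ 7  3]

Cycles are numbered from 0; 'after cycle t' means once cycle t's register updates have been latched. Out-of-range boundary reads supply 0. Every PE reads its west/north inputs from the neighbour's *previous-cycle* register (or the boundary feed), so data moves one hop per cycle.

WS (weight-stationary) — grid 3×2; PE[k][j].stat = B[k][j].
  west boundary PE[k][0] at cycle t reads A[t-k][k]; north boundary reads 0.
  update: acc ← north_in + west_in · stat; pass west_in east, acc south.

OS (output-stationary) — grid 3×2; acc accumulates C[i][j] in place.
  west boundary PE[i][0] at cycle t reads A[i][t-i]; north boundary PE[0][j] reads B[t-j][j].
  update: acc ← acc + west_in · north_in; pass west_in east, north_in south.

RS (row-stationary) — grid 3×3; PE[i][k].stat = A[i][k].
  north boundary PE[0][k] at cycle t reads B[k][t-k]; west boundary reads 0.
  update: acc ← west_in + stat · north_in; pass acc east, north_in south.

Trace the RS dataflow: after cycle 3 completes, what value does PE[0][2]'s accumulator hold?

Tracing RS — 3×3 array, target PE[0][2]:
  [0] (0,1) acc=0 (h:0 v:0)
  [0] (0,2) acc=0 (h:0 v:0)
  [1] (0,1) acc=48 (h:48 v:4)
  [1] (0,2) acc=0 (h:0 v:0)
  [2] (0,1) acc=57 (h:57 v:9)
  [2] (0,2) acc=97 (h:97 v:7)
  [3] (0,1) acc=0 (h:0 v:0)
  [3] (0,2) acc=78 (h:78 v:3)

PE[0][2].acc = 78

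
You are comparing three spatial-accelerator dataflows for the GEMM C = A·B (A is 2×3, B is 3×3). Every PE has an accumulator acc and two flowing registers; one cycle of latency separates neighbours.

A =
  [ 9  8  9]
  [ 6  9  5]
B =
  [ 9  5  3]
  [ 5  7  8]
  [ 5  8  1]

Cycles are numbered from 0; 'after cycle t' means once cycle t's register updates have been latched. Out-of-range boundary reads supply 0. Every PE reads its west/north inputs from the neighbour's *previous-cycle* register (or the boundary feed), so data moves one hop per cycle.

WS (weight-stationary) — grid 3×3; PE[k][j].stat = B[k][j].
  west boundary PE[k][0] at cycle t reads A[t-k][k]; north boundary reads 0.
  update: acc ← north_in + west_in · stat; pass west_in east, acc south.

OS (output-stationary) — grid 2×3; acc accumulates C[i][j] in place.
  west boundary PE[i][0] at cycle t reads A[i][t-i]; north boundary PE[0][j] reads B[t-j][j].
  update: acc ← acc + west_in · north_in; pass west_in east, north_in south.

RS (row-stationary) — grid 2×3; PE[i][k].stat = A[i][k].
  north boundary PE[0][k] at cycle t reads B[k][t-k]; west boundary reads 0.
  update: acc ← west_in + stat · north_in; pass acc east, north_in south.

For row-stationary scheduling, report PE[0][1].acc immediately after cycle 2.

RS on a 2×3 grid — tracing PE[0][1] and its feeders:
  c0 r0c0: 81 / 81 / 9
  c0 r0c1: 0 / 0 / 0
  c1 r0c0: 45 / 45 / 5
  c1 r0c1: 121 / 121 / 5
  c2 r0c0: 27 / 27 / 3
  c2 r0c1: 101 / 101 / 7

PE[0][1].acc = 101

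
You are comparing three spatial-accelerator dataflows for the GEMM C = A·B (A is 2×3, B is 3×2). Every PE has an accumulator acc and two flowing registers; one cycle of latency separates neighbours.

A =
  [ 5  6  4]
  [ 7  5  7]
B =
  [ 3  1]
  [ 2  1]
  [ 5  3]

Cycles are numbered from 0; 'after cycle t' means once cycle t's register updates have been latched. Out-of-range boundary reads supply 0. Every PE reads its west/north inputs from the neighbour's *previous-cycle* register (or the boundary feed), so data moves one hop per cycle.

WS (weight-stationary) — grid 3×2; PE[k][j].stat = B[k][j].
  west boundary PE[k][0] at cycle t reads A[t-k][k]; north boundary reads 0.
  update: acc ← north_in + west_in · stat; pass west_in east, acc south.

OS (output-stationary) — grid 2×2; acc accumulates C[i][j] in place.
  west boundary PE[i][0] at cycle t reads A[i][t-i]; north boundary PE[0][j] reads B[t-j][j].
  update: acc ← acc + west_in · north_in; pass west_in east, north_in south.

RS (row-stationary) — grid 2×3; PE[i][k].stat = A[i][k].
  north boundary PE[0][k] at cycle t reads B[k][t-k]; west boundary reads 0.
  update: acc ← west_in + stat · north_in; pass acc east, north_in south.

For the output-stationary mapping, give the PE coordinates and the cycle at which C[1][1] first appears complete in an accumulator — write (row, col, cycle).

(row, col, cycle) = (1, 1, 4)

Under OS, C[1][1] lands at PE[1][1]:
  after 0 — PE[1][1] acc=0, pass-E 0, pass-S 0
  after 1 — PE[1][1] acc=0, pass-E 0, pass-S 0
  after 2 — PE[1][1] acc=7, pass-E 7, pass-S 1
  after 3 — PE[1][1] acc=12, pass-E 5, pass-S 1
  after 4 — PE[1][1] acc=33, pass-E 7, pass-S 3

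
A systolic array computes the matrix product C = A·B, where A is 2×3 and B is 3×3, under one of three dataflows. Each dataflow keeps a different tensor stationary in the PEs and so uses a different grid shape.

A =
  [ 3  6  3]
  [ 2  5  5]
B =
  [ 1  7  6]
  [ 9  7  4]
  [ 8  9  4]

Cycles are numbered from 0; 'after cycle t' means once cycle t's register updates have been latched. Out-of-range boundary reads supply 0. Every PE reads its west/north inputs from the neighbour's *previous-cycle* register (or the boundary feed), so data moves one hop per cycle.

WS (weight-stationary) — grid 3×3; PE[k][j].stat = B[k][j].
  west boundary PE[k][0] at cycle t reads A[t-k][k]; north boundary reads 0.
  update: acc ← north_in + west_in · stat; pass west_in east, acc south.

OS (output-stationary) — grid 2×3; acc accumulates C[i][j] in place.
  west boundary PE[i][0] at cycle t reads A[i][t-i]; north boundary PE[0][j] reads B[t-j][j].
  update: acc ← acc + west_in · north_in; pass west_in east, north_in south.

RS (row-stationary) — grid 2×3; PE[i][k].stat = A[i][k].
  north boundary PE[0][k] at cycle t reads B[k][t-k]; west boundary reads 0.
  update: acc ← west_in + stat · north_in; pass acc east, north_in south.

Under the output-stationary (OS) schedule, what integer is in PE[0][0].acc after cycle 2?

PE[0][0].acc = 81

OS 2×3: PE[0][0] cycle-by-cycle (with neighbour feeds):
  step 0 · PE0,0: acc=3; fwd→3 fwd↓1
  step 1 · PE0,0: acc=57; fwd→6 fwd↓9
  step 2 · PE0,0: acc=81; fwd→3 fwd↓8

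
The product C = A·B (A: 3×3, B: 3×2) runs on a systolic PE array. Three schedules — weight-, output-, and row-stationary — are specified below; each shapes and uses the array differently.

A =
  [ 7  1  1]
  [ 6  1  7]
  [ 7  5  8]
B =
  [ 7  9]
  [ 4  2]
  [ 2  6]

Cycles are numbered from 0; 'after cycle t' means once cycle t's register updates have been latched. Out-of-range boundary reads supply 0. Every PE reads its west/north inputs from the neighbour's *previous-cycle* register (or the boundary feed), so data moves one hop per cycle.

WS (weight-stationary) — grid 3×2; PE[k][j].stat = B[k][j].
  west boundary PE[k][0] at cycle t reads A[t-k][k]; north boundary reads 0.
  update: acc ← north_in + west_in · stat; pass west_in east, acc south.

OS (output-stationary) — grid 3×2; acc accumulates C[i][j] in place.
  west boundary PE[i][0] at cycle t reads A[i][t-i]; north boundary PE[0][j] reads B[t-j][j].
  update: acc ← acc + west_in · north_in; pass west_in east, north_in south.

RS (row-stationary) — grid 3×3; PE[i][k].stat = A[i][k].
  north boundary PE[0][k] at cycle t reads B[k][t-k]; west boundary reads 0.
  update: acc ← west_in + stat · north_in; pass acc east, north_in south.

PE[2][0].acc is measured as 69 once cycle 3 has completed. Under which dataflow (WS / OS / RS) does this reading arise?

dataflow = OS

Under WS (3×2), PE[2][0]:
  @0  [2,0]  acc 0  |  →0  ↓0
  @1  [2,0]  acc 0  |  →0  ↓0
  @2  [2,0]  acc 55  |  →1  ↓55
  @3  [2,0]  acc 60  |  →7  ↓60
Under OS (3×2), PE[2][0]:
  @0  [2,0]  acc 0  |  →0  ↓0
  @1  [2,0]  acc 0  |  →0  ↓0
  @2  [2,0]  acc 49  |  →7  ↓7
  @3  [2,0]  acc 69  |  →5  ↓4
Under RS (3×3), PE[2][0]:
  @0  [2,0]  acc 0  |  →0  ↓0
  @1  [2,0]  acc 0  |  →0  ↓0
  @2  [2,0]  acc 49  |  →49  ↓7
  @3  [2,0]  acc 63  |  →63  ↓9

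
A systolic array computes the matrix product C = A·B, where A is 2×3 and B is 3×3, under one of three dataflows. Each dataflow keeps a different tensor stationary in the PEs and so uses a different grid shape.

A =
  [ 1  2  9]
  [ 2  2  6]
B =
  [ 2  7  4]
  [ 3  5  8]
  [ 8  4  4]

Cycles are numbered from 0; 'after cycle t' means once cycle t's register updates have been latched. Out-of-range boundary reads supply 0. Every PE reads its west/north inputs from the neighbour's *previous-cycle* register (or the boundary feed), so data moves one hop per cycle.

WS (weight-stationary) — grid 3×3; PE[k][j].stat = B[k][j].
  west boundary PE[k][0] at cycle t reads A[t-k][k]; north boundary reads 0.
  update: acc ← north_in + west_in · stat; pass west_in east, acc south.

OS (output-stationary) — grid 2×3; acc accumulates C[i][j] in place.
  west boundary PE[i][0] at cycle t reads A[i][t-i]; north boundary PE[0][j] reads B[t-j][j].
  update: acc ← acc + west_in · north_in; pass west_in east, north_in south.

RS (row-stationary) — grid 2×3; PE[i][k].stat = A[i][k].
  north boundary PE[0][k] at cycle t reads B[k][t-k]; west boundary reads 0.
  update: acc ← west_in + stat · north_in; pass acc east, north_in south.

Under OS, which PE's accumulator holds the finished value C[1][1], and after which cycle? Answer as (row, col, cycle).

(row, col, cycle) = (1, 1, 4)

OS — PE[1][1] is where C[1][1] collects:
  t=0 PE[1][1]: acc=0 h=0 v=0
  t=1 PE[1][1]: acc=0 h=0 v=0
  t=2 PE[1][1]: acc=14 h=2 v=7
  t=3 PE[1][1]: acc=24 h=2 v=5
  t=4 PE[1][1]: acc=48 h=6 v=4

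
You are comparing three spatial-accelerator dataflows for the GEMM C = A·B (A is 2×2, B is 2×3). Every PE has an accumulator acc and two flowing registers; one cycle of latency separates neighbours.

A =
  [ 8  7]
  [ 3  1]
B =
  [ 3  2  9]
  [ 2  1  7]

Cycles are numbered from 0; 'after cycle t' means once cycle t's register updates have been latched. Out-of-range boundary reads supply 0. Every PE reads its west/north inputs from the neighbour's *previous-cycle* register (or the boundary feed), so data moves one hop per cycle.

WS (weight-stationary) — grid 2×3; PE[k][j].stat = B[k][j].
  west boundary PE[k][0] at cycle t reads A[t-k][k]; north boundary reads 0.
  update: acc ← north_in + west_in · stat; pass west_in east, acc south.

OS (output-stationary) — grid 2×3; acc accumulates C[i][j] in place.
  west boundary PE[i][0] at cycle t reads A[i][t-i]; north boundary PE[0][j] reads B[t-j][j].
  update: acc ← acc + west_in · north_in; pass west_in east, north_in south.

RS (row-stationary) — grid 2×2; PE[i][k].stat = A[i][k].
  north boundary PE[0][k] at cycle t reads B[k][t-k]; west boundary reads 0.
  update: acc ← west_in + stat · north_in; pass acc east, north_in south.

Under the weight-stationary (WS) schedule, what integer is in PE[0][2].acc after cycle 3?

PE[0][2].acc = 27

WS (2×3). Following PE[0][2] plus its west/north inputs:
  c0 r0c1: 0 / 0 / 0
  c0 r0c2: 0 / 0 / 0
  c1 r0c1: 16 / 8 / 16
  c1 r0c2: 0 / 0 / 0
  c2 r0c1: 6 / 3 / 6
  c2 r0c2: 72 / 8 / 72
  c3 r0c1: 0 / 0 / 0
  c3 r0c2: 27 / 3 / 27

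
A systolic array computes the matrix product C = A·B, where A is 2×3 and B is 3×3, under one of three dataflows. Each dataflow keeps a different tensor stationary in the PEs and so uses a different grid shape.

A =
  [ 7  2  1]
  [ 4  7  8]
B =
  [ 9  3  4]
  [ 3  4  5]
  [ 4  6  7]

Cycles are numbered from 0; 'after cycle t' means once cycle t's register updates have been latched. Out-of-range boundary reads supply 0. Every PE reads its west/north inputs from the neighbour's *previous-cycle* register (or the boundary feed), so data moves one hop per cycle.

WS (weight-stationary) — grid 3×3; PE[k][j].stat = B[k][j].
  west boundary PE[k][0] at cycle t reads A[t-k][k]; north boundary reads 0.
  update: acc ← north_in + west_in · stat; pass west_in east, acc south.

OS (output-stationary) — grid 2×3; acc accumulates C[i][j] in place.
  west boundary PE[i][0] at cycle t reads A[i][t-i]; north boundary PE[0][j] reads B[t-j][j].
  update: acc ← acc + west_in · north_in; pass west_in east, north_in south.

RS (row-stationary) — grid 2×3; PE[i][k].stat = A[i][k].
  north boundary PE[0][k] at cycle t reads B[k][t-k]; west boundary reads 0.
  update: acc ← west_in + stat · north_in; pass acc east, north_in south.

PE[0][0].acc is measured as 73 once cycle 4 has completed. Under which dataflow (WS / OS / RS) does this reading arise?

dataflow = OS

WS [3×3] PE[0][0] across cycles:
  0: (0,0).acc=63  regs=<7,63>
  1: (0,0).acc=36  regs=<4,36>
  2: (0,0).acc=0  regs=<0,0>
  3: (0,0).acc=0  regs=<0,0>
  4: (0,0).acc=0  regs=<0,0>
OS [2×3] PE[0][0] across cycles:
  0: (0,0).acc=63  regs=<7,9>
  1: (0,0).acc=69  regs=<2,3>
  2: (0,0).acc=73  regs=<1,4>
  3: (0,0).acc=73  regs=<0,0>
  4: (0,0).acc=73  regs=<0,0>
RS [2×3] PE[0][0] across cycles:
  0: (0,0).acc=63  regs=<63,9>
  1: (0,0).acc=21  regs=<21,3>
  2: (0,0).acc=28  regs=<28,4>
  3: (0,0).acc=0  regs=<0,0>
  4: (0,0).acc=0  regs=<0,0>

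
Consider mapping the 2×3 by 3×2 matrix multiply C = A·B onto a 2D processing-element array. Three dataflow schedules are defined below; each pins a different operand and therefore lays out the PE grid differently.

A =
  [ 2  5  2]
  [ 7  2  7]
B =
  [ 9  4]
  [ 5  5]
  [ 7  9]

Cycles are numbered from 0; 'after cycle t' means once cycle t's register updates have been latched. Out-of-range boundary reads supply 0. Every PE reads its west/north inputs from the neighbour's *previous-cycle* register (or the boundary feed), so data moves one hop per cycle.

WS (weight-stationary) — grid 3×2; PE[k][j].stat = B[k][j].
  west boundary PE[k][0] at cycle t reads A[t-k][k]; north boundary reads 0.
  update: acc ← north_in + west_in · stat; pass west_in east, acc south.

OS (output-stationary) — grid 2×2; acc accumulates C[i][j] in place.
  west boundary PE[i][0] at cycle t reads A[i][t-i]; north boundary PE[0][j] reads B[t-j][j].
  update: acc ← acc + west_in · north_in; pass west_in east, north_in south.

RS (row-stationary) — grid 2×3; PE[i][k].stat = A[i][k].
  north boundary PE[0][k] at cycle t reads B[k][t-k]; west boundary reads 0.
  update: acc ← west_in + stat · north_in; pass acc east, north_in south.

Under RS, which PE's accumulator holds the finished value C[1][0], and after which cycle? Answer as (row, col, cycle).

Under RS, C[1][0] lands at PE[1][2]:
  cycle 0: PE[1][2] → acc 0, east 0, south 0
  cycle 1: PE[1][2] → acc 0, east 0, south 0
  cycle 2: PE[1][2] → acc 0, east 0, south 0
  cycle 3: PE[1][2] → acc 122, east 122, south 7

(row, col, cycle) = (1, 2, 3)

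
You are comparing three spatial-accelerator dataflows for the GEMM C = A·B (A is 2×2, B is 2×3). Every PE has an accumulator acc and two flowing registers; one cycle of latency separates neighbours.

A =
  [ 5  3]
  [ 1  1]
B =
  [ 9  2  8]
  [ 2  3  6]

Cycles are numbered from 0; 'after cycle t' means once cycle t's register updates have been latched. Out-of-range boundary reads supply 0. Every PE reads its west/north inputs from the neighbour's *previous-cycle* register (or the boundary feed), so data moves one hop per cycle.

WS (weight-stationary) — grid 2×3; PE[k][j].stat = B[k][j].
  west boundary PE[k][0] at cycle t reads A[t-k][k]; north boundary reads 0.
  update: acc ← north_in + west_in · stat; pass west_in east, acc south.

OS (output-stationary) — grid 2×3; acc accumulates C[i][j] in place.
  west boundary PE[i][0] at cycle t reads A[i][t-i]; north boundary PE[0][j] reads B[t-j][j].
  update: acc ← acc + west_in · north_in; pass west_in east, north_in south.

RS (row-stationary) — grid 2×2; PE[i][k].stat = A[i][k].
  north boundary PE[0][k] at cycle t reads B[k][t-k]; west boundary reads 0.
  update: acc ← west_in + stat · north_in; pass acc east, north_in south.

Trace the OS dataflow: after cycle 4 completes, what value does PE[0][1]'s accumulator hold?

PE[0][1].acc = 19

OS on a 2×3 grid — tracing PE[0][1] and its feeders:
  @0  [0,0]  acc 45  |  →5  ↓9
  @0  [0,1]  acc 0  |  →0  ↓0
  @1  [0,0]  acc 51  |  →3  ↓2
  @1  [0,1]  acc 10  |  →5  ↓2
  @2  [0,0]  acc 51  |  →0  ↓0
  @2  [0,1]  acc 19  |  →3  ↓3
  @3  [0,0]  acc 51  |  →0  ↓0
  @3  [0,1]  acc 19  |  →0  ↓0
  @4  [0,0]  acc 51  |  →0  ↓0
  @4  [0,1]  acc 19  |  →0  ↓0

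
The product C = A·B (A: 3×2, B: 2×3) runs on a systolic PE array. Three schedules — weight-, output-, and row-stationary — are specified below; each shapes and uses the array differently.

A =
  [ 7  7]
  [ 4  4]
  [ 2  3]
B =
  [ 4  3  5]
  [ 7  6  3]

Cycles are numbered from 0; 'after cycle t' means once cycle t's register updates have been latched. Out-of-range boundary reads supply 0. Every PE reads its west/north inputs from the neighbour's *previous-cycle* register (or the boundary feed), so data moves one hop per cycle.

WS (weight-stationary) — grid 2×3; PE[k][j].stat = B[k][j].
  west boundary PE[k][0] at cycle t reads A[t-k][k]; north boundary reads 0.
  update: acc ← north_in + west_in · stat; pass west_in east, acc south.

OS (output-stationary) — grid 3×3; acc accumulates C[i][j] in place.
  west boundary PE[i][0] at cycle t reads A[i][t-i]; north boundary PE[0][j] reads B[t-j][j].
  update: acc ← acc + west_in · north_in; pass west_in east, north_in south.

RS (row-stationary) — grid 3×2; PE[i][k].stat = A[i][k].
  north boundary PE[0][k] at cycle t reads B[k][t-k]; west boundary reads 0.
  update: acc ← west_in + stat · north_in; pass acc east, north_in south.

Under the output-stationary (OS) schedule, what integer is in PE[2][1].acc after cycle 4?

PE[2][1].acc = 24

OS on a 3×3 grid — tracing PE[2][1] and its feeders:
  t=0 PE[1][1]: acc=0 h=0 v=0
  t=0 PE[2][0]: acc=0 h=0 v=0
  t=0 PE[2][1]: acc=0 h=0 v=0
  t=1 PE[1][1]: acc=0 h=0 v=0
  t=1 PE[2][0]: acc=0 h=0 v=0
  t=1 PE[2][1]: acc=0 h=0 v=0
  t=2 PE[1][1]: acc=12 h=4 v=3
  t=2 PE[2][0]: acc=8 h=2 v=4
  t=2 PE[2][1]: acc=0 h=0 v=0
  t=3 PE[1][1]: acc=36 h=4 v=6
  t=3 PE[2][0]: acc=29 h=3 v=7
  t=3 PE[2][1]: acc=6 h=2 v=3
  t=4 PE[1][1]: acc=36 h=0 v=0
  t=4 PE[2][0]: acc=29 h=0 v=0
  t=4 PE[2][1]: acc=24 h=3 v=6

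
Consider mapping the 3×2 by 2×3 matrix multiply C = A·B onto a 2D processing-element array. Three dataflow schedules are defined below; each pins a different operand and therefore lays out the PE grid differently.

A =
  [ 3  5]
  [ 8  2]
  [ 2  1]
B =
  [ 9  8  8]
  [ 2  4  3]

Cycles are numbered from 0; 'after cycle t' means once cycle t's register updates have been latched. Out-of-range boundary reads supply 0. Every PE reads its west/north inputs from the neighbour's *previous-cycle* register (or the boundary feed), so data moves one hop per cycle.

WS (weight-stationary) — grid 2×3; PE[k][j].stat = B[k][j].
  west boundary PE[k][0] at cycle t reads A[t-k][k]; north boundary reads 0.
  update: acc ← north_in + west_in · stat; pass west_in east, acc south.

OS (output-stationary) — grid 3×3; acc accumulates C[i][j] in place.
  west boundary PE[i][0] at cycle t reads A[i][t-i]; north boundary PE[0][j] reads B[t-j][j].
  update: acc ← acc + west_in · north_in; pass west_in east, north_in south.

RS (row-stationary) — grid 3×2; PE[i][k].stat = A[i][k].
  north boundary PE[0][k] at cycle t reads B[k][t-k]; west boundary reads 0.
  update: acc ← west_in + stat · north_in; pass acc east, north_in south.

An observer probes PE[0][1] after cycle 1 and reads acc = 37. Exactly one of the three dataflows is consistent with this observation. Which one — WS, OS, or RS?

WS (2×3 grid), PE[0][1]:
  [0] (0,1) acc=0 (h:0 v:0)
  [1] (0,1) acc=24 (h:3 v:24)
OS (3×3 grid), PE[0][1]:
  [0] (0,1) acc=0 (h:0 v:0)
  [1] (0,1) acc=24 (h:3 v:8)
RS (3×2 grid), PE[0][1]:
  [0] (0,1) acc=0 (h:0 v:0)
  [1] (0,1) acc=37 (h:37 v:2)

dataflow = RS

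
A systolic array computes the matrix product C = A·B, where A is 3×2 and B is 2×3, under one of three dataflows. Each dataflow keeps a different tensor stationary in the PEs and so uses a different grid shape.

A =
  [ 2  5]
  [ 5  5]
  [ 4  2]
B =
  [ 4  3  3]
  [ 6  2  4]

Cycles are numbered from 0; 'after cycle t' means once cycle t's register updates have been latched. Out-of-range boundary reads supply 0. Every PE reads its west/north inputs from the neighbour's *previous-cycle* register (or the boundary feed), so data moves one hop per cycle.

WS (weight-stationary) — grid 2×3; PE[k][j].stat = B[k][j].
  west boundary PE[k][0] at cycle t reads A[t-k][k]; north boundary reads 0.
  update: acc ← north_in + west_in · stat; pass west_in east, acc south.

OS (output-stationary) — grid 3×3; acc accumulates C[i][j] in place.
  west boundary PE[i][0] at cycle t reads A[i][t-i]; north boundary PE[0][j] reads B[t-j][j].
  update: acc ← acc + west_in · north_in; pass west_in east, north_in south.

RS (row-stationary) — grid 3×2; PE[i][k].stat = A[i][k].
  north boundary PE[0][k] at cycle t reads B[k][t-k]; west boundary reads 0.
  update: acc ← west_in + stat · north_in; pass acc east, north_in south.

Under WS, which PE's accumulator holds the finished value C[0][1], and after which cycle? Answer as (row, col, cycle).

(row, col, cycle) = (1, 1, 2)

Under WS, C[0][1] lands at PE[1][1]:
  t=0 PE[1][1]: acc=0 h=0 v=0
  t=1 PE[1][1]: acc=0 h=0 v=0
  t=2 PE[1][1]: acc=16 h=5 v=16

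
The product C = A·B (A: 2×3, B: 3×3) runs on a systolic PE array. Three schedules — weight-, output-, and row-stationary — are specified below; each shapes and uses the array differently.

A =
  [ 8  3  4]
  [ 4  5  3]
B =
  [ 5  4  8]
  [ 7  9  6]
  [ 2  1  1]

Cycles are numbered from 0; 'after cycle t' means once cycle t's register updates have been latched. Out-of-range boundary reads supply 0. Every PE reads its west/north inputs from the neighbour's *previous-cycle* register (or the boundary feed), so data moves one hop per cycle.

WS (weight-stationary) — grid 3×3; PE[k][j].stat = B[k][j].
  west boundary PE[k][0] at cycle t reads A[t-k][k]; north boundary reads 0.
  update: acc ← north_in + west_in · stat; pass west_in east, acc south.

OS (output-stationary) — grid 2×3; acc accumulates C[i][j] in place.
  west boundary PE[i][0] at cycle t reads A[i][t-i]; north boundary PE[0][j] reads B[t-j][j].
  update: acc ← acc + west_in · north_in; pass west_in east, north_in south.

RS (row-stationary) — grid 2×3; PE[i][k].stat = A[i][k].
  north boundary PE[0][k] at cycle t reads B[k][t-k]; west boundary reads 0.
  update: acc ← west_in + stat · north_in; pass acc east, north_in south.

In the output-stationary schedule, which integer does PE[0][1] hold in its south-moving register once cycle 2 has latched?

OS on a 2×3 grid — tracing PE[0][1] and its feeders:
  @0  [0,0]  acc 40  |  →8  ↓5
  @0  [0,1]  acc 0  |  →0  ↓0
  @1  [0,0]  acc 61  |  →3  ↓7
  @1  [0,1]  acc 32  |  →8  ↓4
  @2  [0,0]  acc 69  |  →4  ↓2
  @2  [0,1]  acc 59  |  →3  ↓9

register = 9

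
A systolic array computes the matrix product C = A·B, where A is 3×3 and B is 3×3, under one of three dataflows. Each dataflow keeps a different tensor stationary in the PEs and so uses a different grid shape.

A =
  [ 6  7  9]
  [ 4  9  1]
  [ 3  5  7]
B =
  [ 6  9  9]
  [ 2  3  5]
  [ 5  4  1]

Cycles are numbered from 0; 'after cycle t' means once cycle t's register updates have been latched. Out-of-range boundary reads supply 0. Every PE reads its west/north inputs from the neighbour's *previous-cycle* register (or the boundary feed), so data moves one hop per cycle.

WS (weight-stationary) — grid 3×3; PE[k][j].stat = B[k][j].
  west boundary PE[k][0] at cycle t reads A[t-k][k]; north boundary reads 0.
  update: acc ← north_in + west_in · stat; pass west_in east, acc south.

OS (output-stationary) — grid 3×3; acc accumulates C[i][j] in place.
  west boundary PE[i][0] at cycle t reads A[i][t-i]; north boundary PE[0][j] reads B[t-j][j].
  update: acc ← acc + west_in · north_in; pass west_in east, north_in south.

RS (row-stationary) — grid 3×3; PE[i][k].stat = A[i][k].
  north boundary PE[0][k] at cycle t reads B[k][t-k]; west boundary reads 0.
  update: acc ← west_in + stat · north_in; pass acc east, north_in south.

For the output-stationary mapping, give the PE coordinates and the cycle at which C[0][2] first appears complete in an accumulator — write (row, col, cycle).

Under OS, C[0][2] lands at PE[0][2]:
  t=0 PE[0][2]: acc=0 h=0 v=0
  t=1 PE[0][2]: acc=0 h=0 v=0
  t=2 PE[0][2]: acc=54 h=6 v=9
  t=3 PE[0][2]: acc=89 h=7 v=5
  t=4 PE[0][2]: acc=98 h=9 v=1

(row, col, cycle) = (0, 2, 4)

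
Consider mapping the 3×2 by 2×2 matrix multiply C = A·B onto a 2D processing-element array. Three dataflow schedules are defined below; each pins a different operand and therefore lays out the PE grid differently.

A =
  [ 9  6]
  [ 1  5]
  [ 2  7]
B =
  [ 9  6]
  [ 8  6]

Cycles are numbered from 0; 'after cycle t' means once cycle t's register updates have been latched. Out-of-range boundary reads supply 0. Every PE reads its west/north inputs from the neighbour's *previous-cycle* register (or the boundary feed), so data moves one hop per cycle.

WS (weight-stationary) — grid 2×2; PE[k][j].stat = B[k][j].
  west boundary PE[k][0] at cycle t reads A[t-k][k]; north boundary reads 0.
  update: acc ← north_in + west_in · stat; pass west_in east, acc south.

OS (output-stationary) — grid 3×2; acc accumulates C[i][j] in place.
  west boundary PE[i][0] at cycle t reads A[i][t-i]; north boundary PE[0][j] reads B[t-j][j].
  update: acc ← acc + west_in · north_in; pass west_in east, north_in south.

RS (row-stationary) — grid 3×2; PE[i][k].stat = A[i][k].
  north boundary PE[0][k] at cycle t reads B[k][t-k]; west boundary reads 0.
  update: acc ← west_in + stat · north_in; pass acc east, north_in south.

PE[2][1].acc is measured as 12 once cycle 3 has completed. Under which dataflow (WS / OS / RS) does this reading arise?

dataflow = OS

WS (2×2): PE[2][1] does not exist.
— OS: 3×2; PE[2][1] trace:
  step 0 · PE2,1: acc=0; fwd→0 fwd↓0
  step 1 · PE2,1: acc=0; fwd→0 fwd↓0
  step 2 · PE2,1: acc=0; fwd→0 fwd↓0
  step 3 · PE2,1: acc=12; fwd→2 fwd↓6
— RS: 3×2; PE[2][1] trace:
  step 0 · PE2,1: acc=0; fwd→0 fwd↓0
  step 1 · PE2,1: acc=0; fwd→0 fwd↓0
  step 2 · PE2,1: acc=0; fwd→0 fwd↓0
  step 3 · PE2,1: acc=74; fwd→74 fwd↓8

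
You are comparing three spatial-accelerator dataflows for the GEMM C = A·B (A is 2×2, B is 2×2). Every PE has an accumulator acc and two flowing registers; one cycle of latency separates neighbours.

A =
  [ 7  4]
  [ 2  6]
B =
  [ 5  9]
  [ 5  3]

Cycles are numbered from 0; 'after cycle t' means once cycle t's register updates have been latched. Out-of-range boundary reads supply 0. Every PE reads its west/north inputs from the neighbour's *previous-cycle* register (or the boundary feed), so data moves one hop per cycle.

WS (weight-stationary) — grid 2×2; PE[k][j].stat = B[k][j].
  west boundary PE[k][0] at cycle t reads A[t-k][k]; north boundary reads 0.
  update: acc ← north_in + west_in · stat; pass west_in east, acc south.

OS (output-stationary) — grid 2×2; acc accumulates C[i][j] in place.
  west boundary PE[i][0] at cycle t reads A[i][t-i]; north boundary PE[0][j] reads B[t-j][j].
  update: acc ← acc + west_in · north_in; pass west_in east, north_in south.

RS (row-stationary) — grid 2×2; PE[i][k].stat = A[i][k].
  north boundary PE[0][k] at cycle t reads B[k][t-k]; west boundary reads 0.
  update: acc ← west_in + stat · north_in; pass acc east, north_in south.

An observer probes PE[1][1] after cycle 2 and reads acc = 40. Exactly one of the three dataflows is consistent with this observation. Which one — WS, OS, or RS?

WS [2×2] PE[1][1] across cycles:
  c0 r1c1: 0 / 0 / 0
  c1 r1c1: 0 / 0 / 0
  c2 r1c1: 75 / 4 / 75
OS [2×2] PE[1][1] across cycles:
  c0 r1c1: 0 / 0 / 0
  c1 r1c1: 0 / 0 / 0
  c2 r1c1: 18 / 2 / 9
RS [2×2] PE[1][1] across cycles:
  c0 r1c1: 0 / 0 / 0
  c1 r1c1: 0 / 0 / 0
  c2 r1c1: 40 / 40 / 5

dataflow = RS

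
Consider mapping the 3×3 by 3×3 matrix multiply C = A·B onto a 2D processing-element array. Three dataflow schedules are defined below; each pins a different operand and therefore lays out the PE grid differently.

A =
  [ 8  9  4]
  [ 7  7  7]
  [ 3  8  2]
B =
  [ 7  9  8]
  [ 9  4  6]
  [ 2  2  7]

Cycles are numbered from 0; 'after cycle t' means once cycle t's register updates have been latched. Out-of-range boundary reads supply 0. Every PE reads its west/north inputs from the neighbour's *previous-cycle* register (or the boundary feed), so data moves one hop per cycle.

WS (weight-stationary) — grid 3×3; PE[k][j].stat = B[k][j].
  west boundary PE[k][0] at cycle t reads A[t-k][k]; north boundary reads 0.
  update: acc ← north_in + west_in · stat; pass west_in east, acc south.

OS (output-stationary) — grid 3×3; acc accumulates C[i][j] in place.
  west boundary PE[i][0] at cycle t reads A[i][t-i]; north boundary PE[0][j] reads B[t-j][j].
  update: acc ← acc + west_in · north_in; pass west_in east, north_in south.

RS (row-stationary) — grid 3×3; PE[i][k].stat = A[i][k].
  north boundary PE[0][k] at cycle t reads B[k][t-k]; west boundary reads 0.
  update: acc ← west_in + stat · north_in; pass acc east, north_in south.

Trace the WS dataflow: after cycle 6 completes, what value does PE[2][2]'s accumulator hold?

WS 3×3: PE[2][2] cycle-by-cycle (with neighbour feeds):
  c0 r1c2: 0 / 0 / 0
  c0 r2c1: 0 / 0 / 0
  c0 r2c2: 0 / 0 / 0
  c1 r1c2: 0 / 0 / 0
  c1 r2c1: 0 / 0 / 0
  c1 r2c2: 0 / 0 / 0
  c2 r1c2: 0 / 0 / 0
  c2 r2c1: 0 / 0 / 0
  c2 r2c2: 0 / 0 / 0
  c3 r1c2: 118 / 9 / 118
  c3 r2c1: 116 / 4 / 116
  c3 r2c2: 0 / 0 / 0
  c4 r1c2: 98 / 7 / 98
  c4 r2c1: 105 / 7 / 105
  c4 r2c2: 146 / 4 / 146
  c5 r1c2: 72 / 8 / 72
  c5 r2c1: 63 / 2 / 63
  c5 r2c2: 147 / 7 / 147
  c6 r1c2: 0 / 0 / 0
  c6 r2c1: 0 / 0 / 0
  c6 r2c2: 86 / 2 / 86

PE[2][2].acc = 86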